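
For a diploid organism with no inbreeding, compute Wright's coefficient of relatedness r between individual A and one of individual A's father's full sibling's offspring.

Each parent–offspring link contributes a factor of 1/2, and independent paths through distinct common ancestors add.
First cousins share one grandparent pair — two paths of length 4: r = 2·(1/2)^4 = 1/8.

0.125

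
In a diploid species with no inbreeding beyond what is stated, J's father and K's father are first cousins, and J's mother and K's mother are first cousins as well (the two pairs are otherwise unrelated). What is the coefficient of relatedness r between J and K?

Relatedness sums over independent paths through distinct common ancestors.
J and K are related in two ways: second cousins through their fathers (r = 1/32) and second cousins through their mothers (r = 1/32).
r = 1/32 + 1/32 = 1/16 = 0.0625.

0.0625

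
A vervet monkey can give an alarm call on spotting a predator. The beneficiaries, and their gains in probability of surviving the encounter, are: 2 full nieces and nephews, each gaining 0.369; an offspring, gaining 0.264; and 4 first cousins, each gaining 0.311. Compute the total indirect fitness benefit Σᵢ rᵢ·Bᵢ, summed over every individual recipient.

0.472

r to a full niece or nephew = 1/4 (full aunt/uncle↔niece/nephew: two paths of length 3 through the shared grandparent pair: r = 2·(1/2)^3 = 1/4).
r to an offspring = 1/2 (one parent–offspring link: r = (1/2)^1 = 1/2).
r to a first cousin = 0.125 (first cousins share one grandparent pair — two paths of length 4: r = 2·(1/2)^4 = 1/8).
Summing one r·B term per recipient: 2·0.25·0.369 + 1·0.5·0.264 + 4·0.125·0.311 = 0.472.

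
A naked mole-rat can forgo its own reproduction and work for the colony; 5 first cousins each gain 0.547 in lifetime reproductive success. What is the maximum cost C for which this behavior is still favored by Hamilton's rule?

0.341875

r to a first cousin = 0.125 (first cousins share one grandparent pair — two paths of length 4: r = 2·(1/2)^4 = 1/8).
Hamilton's rule: n·r·B > C, so the trait is favored while C < n·r·B = 5·0.125·0.547 = 0.341875.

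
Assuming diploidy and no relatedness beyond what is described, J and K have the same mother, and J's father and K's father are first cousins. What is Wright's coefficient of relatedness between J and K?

Relatedness sums over independent paths through distinct common ancestors.
J and K are related in two ways: half-sibs through their shared mother (r = 1/4) and second cousins through their fathers (r = 1/32).
r = 1/4 + 1/32 = 9/32 = 0.28125.

0.28125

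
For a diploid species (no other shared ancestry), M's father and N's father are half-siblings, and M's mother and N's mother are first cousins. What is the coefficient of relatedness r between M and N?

Relatedness sums over independent paths through distinct common ancestors.
M and N are related in two ways: half first cousins through their fathers (r = 1/16) and second cousins through their mothers (r = 1/32).
r = 1/16 + 1/32 = 0.09375.

0.09375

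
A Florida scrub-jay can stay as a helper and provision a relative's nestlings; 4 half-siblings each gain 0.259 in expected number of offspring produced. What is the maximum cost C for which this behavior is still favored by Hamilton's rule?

0.259

r to a half-sibling = 1/4 (half-sibs share one parent — one path of length 2: r = (1/2)^2 = 1/4).
Hamilton's rule: n·r·B > C, so the trait is favored while C < n·r·B = 4·0.25·0.259 = 0.259.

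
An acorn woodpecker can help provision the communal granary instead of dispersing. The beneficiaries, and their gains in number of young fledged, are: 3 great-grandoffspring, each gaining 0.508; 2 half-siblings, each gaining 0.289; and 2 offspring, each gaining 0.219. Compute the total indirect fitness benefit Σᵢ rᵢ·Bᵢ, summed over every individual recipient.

0.554

r to a great-grandoffspring = 0.125 (three parent–offspring links: r = (1/2)^3 = 1/8).
r to a half-sibling = 0.25 (half-sibs share one parent — one path of length 2: r = (1/2)^2 = 1/4).
r to an offspring = 0.5 (one parent–offspring link: r = (1/2)^1 = 1/2).
Summing one r·B term per recipient: 3·0.125·0.508 + 2·0.25·0.289 + 2·0.5·0.219 = 0.554.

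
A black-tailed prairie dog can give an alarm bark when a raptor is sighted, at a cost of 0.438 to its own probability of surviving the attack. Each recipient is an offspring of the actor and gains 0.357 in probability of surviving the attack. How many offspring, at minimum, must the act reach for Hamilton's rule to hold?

r to an offspring = 0.5 (one parent–offspring link: r = (1/2)^1 = 1/2).
Hamilton's rule: n·r·B > C  ⇒  n > C/(r·B) = 0.438/(0.5·0.357) = 2.454.
The smallest integer exceeding 2.454 is 3.

3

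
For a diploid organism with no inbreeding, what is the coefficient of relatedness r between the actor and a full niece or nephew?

Full aunt/uncle↔niece/nephew: two paths of length 3 through the shared grandparent pair: r = 2·(1/2)^3 = 1/4.

0.25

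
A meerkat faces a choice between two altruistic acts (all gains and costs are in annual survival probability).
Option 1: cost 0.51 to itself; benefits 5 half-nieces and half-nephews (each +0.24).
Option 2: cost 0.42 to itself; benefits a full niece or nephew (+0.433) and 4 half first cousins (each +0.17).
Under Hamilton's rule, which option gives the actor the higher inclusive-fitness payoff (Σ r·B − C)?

Option 1: r to a half-niece or half-nephew = 0.125.
Option 1: Σ r·B − C = (5·0.125·0.24) − 0.51 = -0.36.
Option 2: r to a full niece or nephew = 0.25.
Option 2: r to a half first cousin = 0.0625.
Option 2: Σ r·B − C = (1·0.25·0.433 + 4·0.0625·0.17) − 0.42 = -0.26925.
Option 2 has the higher net inclusive-fitness payoff.

Option 2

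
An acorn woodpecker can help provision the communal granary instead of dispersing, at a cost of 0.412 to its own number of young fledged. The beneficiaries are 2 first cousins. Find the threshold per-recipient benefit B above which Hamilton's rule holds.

r to a first cousin = 1/8 (first cousins share one grandparent pair — two paths of length 4: r = 2·(1/2)^4 = 1/8).
Hamilton's rule with n recipients of equal r: n·r·B > C, so B > C/(n·r) = 0.412/(2·0.125) = 1.648.

1.648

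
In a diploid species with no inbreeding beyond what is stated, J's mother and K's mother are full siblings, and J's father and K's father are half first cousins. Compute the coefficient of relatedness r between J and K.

Independent pedigree routes through distinct common ancestors add.
J and K are related in two ways: first cousins through their mothers (r = 1/8) and half second cousins through their fathers (r = 1/64).
r = 1/8 + 1/64 = 9/64 = 0.140625.

0.140625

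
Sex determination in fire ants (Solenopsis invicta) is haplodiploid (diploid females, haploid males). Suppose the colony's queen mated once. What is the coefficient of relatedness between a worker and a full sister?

0.75

Haplodiploid full sisters inherit their father's entire haploid genome identically (contributing 1/2) and on average half of their mother's contribution (1/2 · 1/2 = 1/4); r = 1/2 + 1/4 = 3/4.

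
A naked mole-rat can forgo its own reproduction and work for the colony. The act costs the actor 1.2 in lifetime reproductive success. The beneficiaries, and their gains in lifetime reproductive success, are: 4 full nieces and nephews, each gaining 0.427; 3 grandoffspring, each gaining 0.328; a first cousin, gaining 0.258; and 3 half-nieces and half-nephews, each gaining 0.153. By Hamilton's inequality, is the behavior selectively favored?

No

Hamilton's rule: the trait is favored when the sum of r·B over every recipient exceeds the actor's cost C.
r to a full niece or nephew = 0.25 (full aunt/uncle↔niece/nephew: two paths of length 3 through the shared grandparent pair: r = 2·(1/2)^3 = 1/4).
r to a grandoffspring = 1/4 (two parent–offspring links: r = (1/2)^2 = 1/4).
r to a first cousin = 1/8 (first cousins share one grandparent pair — two paths of length 4: r = 2·(1/2)^4 = 1/8).
r to a half-niece or half-nephew = 1/8 (half-aunt/uncle↔niece/nephew: one path of length 3: r = (1/2)^3 = 1/8).
Summing one r·B term per recipient: 4·0.25·0.427 + 3·0.25·0.328 + 1·0.125·0.258 + 3·0.125·0.153 = 0.762625.
0.762625 < 1.2: the indirect benefit is less than the cost.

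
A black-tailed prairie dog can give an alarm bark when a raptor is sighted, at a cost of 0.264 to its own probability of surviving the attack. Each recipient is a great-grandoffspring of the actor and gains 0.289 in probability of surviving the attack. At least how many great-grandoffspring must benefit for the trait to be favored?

r to a great-grandoffspring = 0.125 (three parent–offspring links: r = (1/2)^3 = 1/8).
Hamilton's rule: n·r·B > C  ⇒  n > C/(r·B) = 0.264/(0.125·0.289) = 7.308.
The smallest integer exceeding 7.308 is 8.

8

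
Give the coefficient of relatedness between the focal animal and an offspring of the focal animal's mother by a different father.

0.25

Each parent–offspring link contributes a factor of 1/2, and independent paths through distinct common ancestors add.
Half-sibs share one parent — one path of length 2: r = (1/2)^2 = 1/4.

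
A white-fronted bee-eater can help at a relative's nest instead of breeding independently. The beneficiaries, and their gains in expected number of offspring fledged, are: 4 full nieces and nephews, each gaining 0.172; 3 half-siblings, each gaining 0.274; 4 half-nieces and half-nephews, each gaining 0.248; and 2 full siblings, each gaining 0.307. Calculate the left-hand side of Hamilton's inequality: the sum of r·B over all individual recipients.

r to a full niece or nephew = 1/4 (full aunt/uncle↔niece/nephew: two paths of length 3 through the shared grandparent pair: r = 2·(1/2)^3 = 1/4).
r to a half-sibling = 1/4 (half-sibs share one parent — one path of length 2: r = (1/2)^2 = 1/4).
r to a half-niece or half-nephew = 0.125 (half-aunt/uncle↔niece/nephew: one path of length 3: r = (1/2)^3 = 1/8).
r to a full sibling = 1/2 (full sibs share both parents — two paths of length 2: r = 2·(1/2)^2 = 1/2).
Summing one r·B term per recipient: 4·0.25·0.172 + 3·0.25·0.274 + 4·0.125·0.248 + 2·0.5·0.307 = 0.8085.

0.8085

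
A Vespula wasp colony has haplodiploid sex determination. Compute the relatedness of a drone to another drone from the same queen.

0.5

Haploid brothers each carry a random half of the queen's diploid genome, so on average they share half: r = 1/2.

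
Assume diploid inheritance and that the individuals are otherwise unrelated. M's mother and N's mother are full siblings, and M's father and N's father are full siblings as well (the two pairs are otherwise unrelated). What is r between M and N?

0.25

With two independent routes of shared ancestry, r is the sum of the two contributions.
M and N are related in two ways: first cousins through their mothers (r = 1/8) and first cousins through their fathers (r = 1/8) — i.e. double first cousins.
r = 1/8 + 1/8 = 1/4 = 0.25.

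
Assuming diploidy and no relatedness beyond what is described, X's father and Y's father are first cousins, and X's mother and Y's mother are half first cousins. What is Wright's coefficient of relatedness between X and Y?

With two independent routes of shared ancestry, r is the sum of the two contributions.
X and Y are related in two ways: second cousins through their fathers (r = 1/32) and half second cousins through their mothers (r = 1/64).
r = 1/32 + 1/64 = 3/64 = 0.046875.

0.046875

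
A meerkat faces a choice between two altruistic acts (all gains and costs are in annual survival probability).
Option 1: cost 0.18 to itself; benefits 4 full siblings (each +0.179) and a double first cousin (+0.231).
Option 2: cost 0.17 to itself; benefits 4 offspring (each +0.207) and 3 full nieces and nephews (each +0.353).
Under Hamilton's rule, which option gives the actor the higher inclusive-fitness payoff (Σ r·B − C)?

Option 2

Option 1: r to a full sibling = 0.5.
Option 1: r to a double first cousin = 0.25.
Option 1: Σ r·B − C = (4·0.5·0.179 + 1·0.25·0.231) − 0.18 = 0.23575.
Option 2: r to an offspring = 0.5.
Option 2: r to a full niece or nephew = 0.25.
Option 2: Σ r·B − C = (4·0.5·0.207 + 3·0.25·0.353) − 0.17 = 0.50875.
Option 2 has the higher net inclusive-fitness payoff.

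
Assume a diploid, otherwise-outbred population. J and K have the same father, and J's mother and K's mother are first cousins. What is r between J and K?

0.28125

Independent pedigree routes through distinct common ancestors add.
J and K are related in two ways: half-sibs through their shared father (r = 1/4) and second cousins through their mothers (r = 1/32).
r = 1/4 + 1/32 = 0.28125.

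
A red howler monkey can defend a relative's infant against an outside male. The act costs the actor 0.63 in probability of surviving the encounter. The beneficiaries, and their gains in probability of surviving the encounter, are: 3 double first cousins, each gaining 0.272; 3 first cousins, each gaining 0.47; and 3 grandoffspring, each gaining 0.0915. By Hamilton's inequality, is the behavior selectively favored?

Hamilton's rule: the trait is favored when the sum of r·B over every recipient exceeds the actor's cost C.
r to a double first cousin = 0.25 (double first cousins share both grandparent pairs — four paths of length 4: r = 4·(1/2)^4 = 1/4).
r to a first cousin = 0.125 (first cousins share one grandparent pair — two paths of length 4: r = 2·(1/2)^4 = 1/8).
r to a grandoffspring = 1/4 (two parent–offspring links: r = (1/2)^2 = 1/4).
Summing one r·B term per recipient: 3·0.25·0.272 + 3·0.125·0.47 + 3·0.25·0.0915 = 0.448875.
0.448875 < 0.63: the indirect benefit is less than the cost.

No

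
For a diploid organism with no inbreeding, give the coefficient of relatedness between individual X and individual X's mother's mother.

0.25

Each parent–offspring link contributes a factor of 1/2, and independent paths through distinct common ancestors add.
Two parent–offspring links: r = (1/2)^2 = 1/4.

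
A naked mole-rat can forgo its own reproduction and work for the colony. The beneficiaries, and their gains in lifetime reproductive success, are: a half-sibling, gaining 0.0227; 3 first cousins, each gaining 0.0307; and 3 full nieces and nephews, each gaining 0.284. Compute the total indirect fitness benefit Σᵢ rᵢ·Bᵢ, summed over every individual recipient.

0.2301875

r to a half-sibling = 1/4 (half-sibs share one parent — one path of length 2: r = (1/2)^2 = 1/4).
r to a first cousin = 1/8 (first cousins share one grandparent pair — two paths of length 4: r = 2·(1/2)^4 = 1/8).
r to a full niece or nephew = 0.25 (full aunt/uncle↔niece/nephew: two paths of length 3 through the shared grandparent pair: r = 2·(1/2)^3 = 1/4).
Summing one r·B term per recipient: 1·0.25·0.0227 + 3·0.125·0.0307 + 3·0.25·0.284 = 0.2301875.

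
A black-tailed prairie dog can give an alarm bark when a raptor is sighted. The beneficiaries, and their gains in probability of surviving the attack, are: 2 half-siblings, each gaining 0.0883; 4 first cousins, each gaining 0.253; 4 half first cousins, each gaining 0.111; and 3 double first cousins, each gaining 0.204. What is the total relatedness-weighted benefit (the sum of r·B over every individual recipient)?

r to a half-sibling = 1/4 (half-sibs share one parent — one path of length 2: r = (1/2)^2 = 1/4).
r to a first cousin = 0.125 (first cousins share one grandparent pair — two paths of length 4: r = 2·(1/2)^4 = 1/8).
r to a half first cousin = 0.0625 (half first cousins share one grandparent — one path of length 4: r = (1/2)^4 = 1/16).
r to a double first cousin = 0.25 (double first cousins share both grandparent pairs — four paths of length 4: r = 4·(1/2)^4 = 1/4).
Summing one r·B term per recipient: 2·0.25·0.0883 + 4·0.125·0.253 + 4·0.0625·0.111 + 3·0.25·0.204 = 0.3514.

0.3514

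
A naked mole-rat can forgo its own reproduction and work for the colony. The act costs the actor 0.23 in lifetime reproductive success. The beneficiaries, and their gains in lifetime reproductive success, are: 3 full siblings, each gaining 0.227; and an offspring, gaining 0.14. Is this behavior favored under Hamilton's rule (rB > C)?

Yes

Hamilton's rule: the trait is favored when the sum of r·B over every recipient exceeds the actor's cost C.
r to a full sibling = 1/2 (full sibs share both parents — two paths of length 2: r = 2·(1/2)^2 = 1/2).
r to an offspring = 1/2 (one parent–offspring link: r = (1/2)^1 = 1/2).
Summing one r·B term per recipient: 3·0.5·0.227 + 1·0.5·0.14 = 0.4105.
0.4105 > 0.23: the indirect benefit exceeds the cost.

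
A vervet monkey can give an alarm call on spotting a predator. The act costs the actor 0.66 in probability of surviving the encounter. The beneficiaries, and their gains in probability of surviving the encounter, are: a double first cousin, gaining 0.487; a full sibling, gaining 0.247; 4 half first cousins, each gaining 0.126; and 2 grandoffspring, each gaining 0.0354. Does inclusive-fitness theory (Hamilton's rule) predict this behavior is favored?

No

Hamilton's rule: the trait is favored when the sum of r·B over every recipient exceeds the actor's cost C.
r to a double first cousin = 0.25 (double first cousins share both grandparent pairs — four paths of length 4: r = 4·(1/2)^4 = 1/4).
r to a full sibling = 1/2 (full sibs share both parents — two paths of length 2: r = 2·(1/2)^2 = 1/2).
r to a half first cousin = 1/16 (half first cousins share one grandparent — one path of length 4: r = (1/2)^4 = 1/16).
r to a grandoffspring = 0.25 (two parent–offspring links: r = (1/2)^2 = 1/4).
Summing one r·B term per recipient: 1·0.25·0.487 + 1·0.5·0.247 + 4·0.0625·0.126 + 2·0.25·0.0354 = 0.29445.
0.29445 < 0.66: the indirect benefit is less than the cost.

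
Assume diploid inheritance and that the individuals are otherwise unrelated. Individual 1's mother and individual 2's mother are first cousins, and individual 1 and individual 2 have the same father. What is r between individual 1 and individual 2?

Wright's path rule: contributions from independent ancestry routes add.
Individual 1 and individual 2 are related in two ways: second cousins through their mothers (r = 1/32) and half-sibs through their shared father (r = 1/4).
r = 1/32 + 1/4 = 0.28125.

0.28125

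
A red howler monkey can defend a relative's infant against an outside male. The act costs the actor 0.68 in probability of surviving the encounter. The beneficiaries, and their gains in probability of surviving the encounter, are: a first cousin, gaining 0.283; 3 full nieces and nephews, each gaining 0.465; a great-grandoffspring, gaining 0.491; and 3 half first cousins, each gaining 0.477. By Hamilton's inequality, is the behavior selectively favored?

Hamilton's rule: the trait is favored when the sum of r·B over every recipient exceeds the actor's cost C.
r to a first cousin = 1/8 (first cousins share one grandparent pair — two paths of length 4: r = 2·(1/2)^4 = 1/8).
r to a full niece or nephew = 1/4 (full aunt/uncle↔niece/nephew: two paths of length 3 through the shared grandparent pair: r = 2·(1/2)^3 = 1/4).
r to a great-grandoffspring = 0.125 (three parent–offspring links: r = (1/2)^3 = 1/8).
r to a half first cousin = 0.0625 (half first cousins share one grandparent — one path of length 4: r = (1/2)^4 = 1/16).
Summing one r·B term per recipient: 1·0.125·0.283 + 3·0.25·0.465 + 1·0.125·0.491 + 3·0.0625·0.477 = 0.5349375.
0.5349375 < 0.68: the indirect benefit is less than the cost.

No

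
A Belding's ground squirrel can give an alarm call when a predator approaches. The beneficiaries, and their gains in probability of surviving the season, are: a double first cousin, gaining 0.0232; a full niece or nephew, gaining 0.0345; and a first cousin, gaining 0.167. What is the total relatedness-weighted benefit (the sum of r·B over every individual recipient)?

0.0353

r to a double first cousin = 1/4 (double first cousins share both grandparent pairs — four paths of length 4: r = 4·(1/2)^4 = 1/4).
r to a full niece or nephew = 0.25 (full aunt/uncle↔niece/nephew: two paths of length 3 through the shared grandparent pair: r = 2·(1/2)^3 = 1/4).
r to a first cousin = 1/8 (first cousins share one grandparent pair — two paths of length 4: r = 2·(1/2)^4 = 1/8).
Summing one r·B term per recipient: 1·0.25·0.0232 + 1·0.25·0.0345 + 1·0.125·0.167 = 0.0353.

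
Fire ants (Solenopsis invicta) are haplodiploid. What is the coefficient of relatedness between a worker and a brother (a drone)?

0.25

Her haploid brother carries none of their father's genes and a random half of their mother's genome; that half matches the maternal half of her own genome with probability 1/2: r = 1/2 · 1/2 = 1/4.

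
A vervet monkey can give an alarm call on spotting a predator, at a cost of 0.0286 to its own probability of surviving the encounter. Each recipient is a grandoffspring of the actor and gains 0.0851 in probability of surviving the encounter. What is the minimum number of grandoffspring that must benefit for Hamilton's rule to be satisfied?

r to a grandoffspring = 1/4 (two parent–offspring links: r = (1/2)^2 = 1/4).
Hamilton's rule: n·r·B > C  ⇒  n > C/(r·B) = 0.0286/(0.25·0.0851) = 1.344.
The smallest integer exceeding 1.344 is 2.

2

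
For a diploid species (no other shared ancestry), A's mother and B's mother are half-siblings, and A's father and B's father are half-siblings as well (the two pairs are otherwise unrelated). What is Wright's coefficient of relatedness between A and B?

With two independent routes of shared ancestry, r is the sum of the two contributions.
A and B are related in two ways: half first cousins through their mothers (r = 1/16) and half first cousins through their fathers (r = 1/16).
r = 1/16 + 1/16 = 1/8 = 0.125.

0.125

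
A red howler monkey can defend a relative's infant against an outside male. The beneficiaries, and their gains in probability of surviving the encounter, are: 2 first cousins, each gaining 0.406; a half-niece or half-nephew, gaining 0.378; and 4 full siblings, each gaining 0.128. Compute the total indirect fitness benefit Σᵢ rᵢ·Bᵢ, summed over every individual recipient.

r to a first cousin = 0.125 (first cousins share one grandparent pair — two paths of length 4: r = 2·(1/2)^4 = 1/8).
r to a half-niece or half-nephew = 0.125 (half-aunt/uncle↔niece/nephew: one path of length 3: r = (1/2)^3 = 1/8).
r to a full sibling = 1/2 (full sibs share both parents — two paths of length 2: r = 2·(1/2)^2 = 1/2).
Summing one r·B term per recipient: 2·0.125·0.406 + 1·0.125·0.378 + 4·0.5·0.128 = 0.40475.

0.40475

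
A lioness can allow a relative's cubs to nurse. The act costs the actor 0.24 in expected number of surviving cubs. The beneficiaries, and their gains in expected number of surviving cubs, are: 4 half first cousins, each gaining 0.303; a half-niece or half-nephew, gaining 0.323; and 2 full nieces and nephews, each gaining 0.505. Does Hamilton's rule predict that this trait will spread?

Hamilton's rule: the trait is favored when the sum of r·B over every recipient exceeds the actor's cost C.
r to a half first cousin = 1/16 (half first cousins share one grandparent — one path of length 4: r = (1/2)^4 = 1/16).
r to a half-niece or half-nephew = 0.125 (half-aunt/uncle↔niece/nephew: one path of length 3: r = (1/2)^3 = 1/8).
r to a full niece or nephew = 0.25 (full aunt/uncle↔niece/nephew: two paths of length 3 through the shared grandparent pair: r = 2·(1/2)^3 = 1/4).
Summing one r·B term per recipient: 4·0.0625·0.303 + 1·0.125·0.323 + 2·0.25·0.505 = 0.368625.
0.368625 > 0.24: the indirect benefit exceeds the cost.

Yes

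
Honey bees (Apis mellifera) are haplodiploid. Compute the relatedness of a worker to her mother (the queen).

0.5

One meiotic link between diploid queen and diploid daughter: r = 1/2.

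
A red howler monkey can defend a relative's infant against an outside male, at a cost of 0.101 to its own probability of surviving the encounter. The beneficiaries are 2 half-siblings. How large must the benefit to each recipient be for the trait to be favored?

0.202

r to a half-sibling = 0.25 (half-sibs share one parent — one path of length 2: r = (1/2)^2 = 1/4).
Hamilton's rule with n recipients of equal r: n·r·B > C, so B > C/(n·r) = 0.101/(2·0.25) = 0.202.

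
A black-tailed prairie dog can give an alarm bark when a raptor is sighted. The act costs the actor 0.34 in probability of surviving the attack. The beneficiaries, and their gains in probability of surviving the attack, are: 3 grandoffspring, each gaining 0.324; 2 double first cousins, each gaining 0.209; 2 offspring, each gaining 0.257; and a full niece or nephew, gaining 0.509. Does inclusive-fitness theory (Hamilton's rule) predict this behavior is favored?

Yes

Hamilton's rule: the trait is favored when the sum of r·B over every recipient exceeds the actor's cost C.
r to a grandoffspring = 1/4 (two parent–offspring links: r = (1/2)^2 = 1/4).
r to a double first cousin = 0.25 (double first cousins share both grandparent pairs — four paths of length 4: r = 4·(1/2)^4 = 1/4).
r to an offspring = 0.5 (one parent–offspring link: r = (1/2)^1 = 1/2).
r to a full niece or nephew = 1/4 (full aunt/uncle↔niece/nephew: two paths of length 3 through the shared grandparent pair: r = 2·(1/2)^3 = 1/4).
Summing one r·B term per recipient: 3·0.25·0.324 + 2·0.25·0.209 + 2·0.5·0.257 + 1·0.25·0.509 = 0.73175.
0.73175 > 0.34: the indirect benefit exceeds the cost.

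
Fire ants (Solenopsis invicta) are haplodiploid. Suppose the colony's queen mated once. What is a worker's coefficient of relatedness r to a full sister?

0.75

Haplodiploid full sisters inherit their father's entire haploid genome identically (contributing 1/2) and on average half of their mother's contribution (1/2 · 1/2 = 1/4); r = 1/2 + 1/4 = 3/4.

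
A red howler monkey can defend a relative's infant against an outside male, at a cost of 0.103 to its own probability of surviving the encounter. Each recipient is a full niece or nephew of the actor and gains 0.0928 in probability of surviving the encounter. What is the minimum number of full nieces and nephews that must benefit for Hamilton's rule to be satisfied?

5

r to a full niece or nephew = 0.25 (full aunt/uncle↔niece/nephew: two paths of length 3 through the shared grandparent pair: r = 2·(1/2)^3 = 1/4).
Hamilton's rule: n·r·B > C  ⇒  n > C/(r·B) = 0.103/(0.25·0.0928) = 4.44.
The smallest integer exceeding 4.44 is 5.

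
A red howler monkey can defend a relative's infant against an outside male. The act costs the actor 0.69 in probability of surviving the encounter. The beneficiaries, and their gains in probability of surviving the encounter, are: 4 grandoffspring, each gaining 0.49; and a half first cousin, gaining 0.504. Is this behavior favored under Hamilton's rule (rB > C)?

Hamilton's rule: the trait is favored when the sum of r·B over every recipient exceeds the actor's cost C.
r to a grandoffspring = 0.25 (two parent–offspring links: r = (1/2)^2 = 1/4).
r to a half first cousin = 1/16 (half first cousins share one grandparent — one path of length 4: r = (1/2)^4 = 1/16).
Summing one r·B term per recipient: 4·0.25·0.49 + 1·0.0625·0.504 = 0.5215.
0.5215 < 0.69: the indirect benefit is less than the cost.

No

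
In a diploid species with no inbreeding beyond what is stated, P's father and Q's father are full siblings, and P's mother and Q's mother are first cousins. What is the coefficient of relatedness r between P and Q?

0.15625

Independent pedigree routes through distinct common ancestors add.
P and Q are related in two ways: first cousins through their fathers (r = 1/8) and second cousins through their mothers (r = 1/32).
r = 1/8 + 1/32 = 5/32 = 0.15625.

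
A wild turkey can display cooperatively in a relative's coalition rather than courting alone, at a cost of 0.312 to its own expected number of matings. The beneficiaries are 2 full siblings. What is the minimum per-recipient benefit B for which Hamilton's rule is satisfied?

0.312

r to a full sibling = 0.5 (full sibs share both parents — two paths of length 2: r = 2·(1/2)^2 = 1/2).
Hamilton's rule with n recipients of equal r: n·r·B > C, so B > C/(n·r) = 0.312/(2·0.5) = 0.312.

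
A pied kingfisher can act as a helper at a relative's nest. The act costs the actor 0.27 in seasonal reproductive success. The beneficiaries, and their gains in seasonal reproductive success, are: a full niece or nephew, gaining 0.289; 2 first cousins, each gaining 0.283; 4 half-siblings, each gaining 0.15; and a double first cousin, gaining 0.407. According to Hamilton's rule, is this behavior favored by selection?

Yes

Hamilton's rule: the trait is favored when the sum of r·B over every recipient exceeds the actor's cost C.
r to a full niece or nephew = 0.25 (full aunt/uncle↔niece/nephew: two paths of length 3 through the shared grandparent pair: r = 2·(1/2)^3 = 1/4).
r to a first cousin = 0.125 (first cousins share one grandparent pair — two paths of length 4: r = 2·(1/2)^4 = 1/8).
r to a half-sibling = 0.25 (half-sibs share one parent — one path of length 2: r = (1/2)^2 = 1/4).
r to a double first cousin = 0.25 (double first cousins share both grandparent pairs — four paths of length 4: r = 4·(1/2)^4 = 1/4).
Summing one r·B term per recipient: 1·0.25·0.289 + 2·0.125·0.283 + 4·0.25·0.15 + 1·0.25·0.407 = 0.39475.
0.39475 > 0.27: the indirect benefit exceeds the cost.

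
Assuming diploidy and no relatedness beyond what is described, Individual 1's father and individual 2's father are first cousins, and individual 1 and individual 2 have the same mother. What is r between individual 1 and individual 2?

Independent pedigree routes through distinct common ancestors add.
Individual 1 and individual 2 are related in two ways: second cousins through their fathers (r = 1/32) and half-sibs through their shared mother (r = 1/4).
r = 1/32 + 1/4 = 9/32 = 0.28125.

0.28125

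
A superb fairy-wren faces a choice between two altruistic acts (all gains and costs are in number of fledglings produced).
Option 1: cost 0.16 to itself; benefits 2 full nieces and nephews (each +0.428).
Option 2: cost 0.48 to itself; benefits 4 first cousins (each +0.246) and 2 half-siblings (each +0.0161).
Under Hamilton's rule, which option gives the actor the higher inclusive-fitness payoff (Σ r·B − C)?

Option 1

Option 1: r to a full niece or nephew = 0.25.
Option 1: Σ r·B − C = (2·0.25·0.428) − 0.16 = 0.054.
Option 2: r to a first cousin = 0.125.
Option 2: r to a half-sibling = 0.25.
Option 2: Σ r·B − C = (4·0.125·0.246 + 2·0.25·0.0161) − 0.48 = -0.34895.
Option 1 has the higher net inclusive-fitness payoff.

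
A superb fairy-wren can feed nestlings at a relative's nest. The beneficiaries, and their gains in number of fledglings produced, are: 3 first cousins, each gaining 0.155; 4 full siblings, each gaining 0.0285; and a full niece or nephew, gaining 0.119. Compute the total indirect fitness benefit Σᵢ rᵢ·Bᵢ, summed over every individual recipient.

0.144875

r to a first cousin = 0.125 (first cousins share one grandparent pair — two paths of length 4: r = 2·(1/2)^4 = 1/8).
r to a full sibling = 0.5 (full sibs share both parents — two paths of length 2: r = 2·(1/2)^2 = 1/2).
r to a full niece or nephew = 0.25 (full aunt/uncle↔niece/nephew: two paths of length 3 through the shared grandparent pair: r = 2·(1/2)^3 = 1/4).
Summing one r·B term per recipient: 3·0.125·0.155 + 4·0.5·0.0285 + 1·0.25·0.119 = 0.144875.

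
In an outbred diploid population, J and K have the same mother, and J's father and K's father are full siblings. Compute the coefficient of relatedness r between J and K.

Wright's path rule: contributions from independent ancestry routes add.
J and K are related in two ways: half-sibs through their shared mother (r = 1/4) and first cousins through their fathers (r = 1/8).
r = 1/4 + 1/8 = 3/8 = 0.375.

0.375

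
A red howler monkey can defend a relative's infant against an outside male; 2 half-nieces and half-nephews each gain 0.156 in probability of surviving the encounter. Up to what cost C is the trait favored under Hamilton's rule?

r to a half-niece or half-nephew = 1/8 (half-aunt/uncle↔niece/nephew: one path of length 3: r = (1/2)^3 = 1/8).
Hamilton's rule: n·r·B > C, so the trait is favored while C < n·r·B = 2·0.125·0.156 = 0.039.

0.039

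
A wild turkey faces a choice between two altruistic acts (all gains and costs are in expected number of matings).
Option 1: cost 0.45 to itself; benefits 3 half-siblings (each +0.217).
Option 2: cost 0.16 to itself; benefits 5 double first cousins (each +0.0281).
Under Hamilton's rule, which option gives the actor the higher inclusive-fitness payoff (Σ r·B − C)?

Option 2

Option 1: r to a half-sibling = 0.25.
Option 1: Σ r·B − C = (3·0.25·0.217) − 0.45 = -0.28725.
Option 2: r to a double first cousin = 0.25.
Option 2: Σ r·B − C = (5·0.25·0.0281) − 0.16 = -0.124875.
Option 2 has the higher net inclusive-fitness payoff.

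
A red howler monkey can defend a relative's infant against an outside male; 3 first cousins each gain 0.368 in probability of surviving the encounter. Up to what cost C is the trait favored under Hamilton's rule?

0.138

r to a first cousin = 0.125 (first cousins share one grandparent pair — two paths of length 4: r = 2·(1/2)^4 = 1/8).
Hamilton's rule: n·r·B > C, so the trait is favored while C < n·r·B = 3·0.125·0.368 = 0.138.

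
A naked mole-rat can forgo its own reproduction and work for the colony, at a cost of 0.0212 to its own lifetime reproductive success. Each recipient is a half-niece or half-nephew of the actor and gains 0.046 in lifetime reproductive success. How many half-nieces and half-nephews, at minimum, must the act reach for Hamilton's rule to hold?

r to a half-niece or half-nephew = 1/8 (half-aunt/uncle↔niece/nephew: one path of length 3: r = (1/2)^3 = 1/8).
Hamilton's rule: n·r·B > C  ⇒  n > C/(r·B) = 0.0212/(0.125·0.046) = 3.687.
The smallest integer exceeding 3.687 is 4.

4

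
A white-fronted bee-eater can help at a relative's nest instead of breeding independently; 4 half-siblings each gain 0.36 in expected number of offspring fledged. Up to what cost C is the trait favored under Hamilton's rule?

0.36

r to a half-sibling = 1/4 (half-sibs share one parent — one path of length 2: r = (1/2)^2 = 1/4).
Hamilton's rule: n·r·B > C, so the trait is favored while C < n·r·B = 4·0.25·0.36 = 0.36.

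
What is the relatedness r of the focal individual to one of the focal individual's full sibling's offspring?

0.25

Each parent–offspring link contributes a factor of 1/2, and independent paths through distinct common ancestors add.
Full aunt/uncle↔niece/nephew: two paths of length 3 through the shared grandparent pair: r = 2·(1/2)^3 = 1/4.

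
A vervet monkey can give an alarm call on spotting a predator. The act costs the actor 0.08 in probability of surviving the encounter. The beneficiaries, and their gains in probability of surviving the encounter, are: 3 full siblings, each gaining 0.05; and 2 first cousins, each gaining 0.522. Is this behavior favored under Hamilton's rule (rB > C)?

Hamilton's rule: the trait is favored when the sum of r·B over every recipient exceeds the actor's cost C.
r to a full sibling = 1/2 (full sibs share both parents — two paths of length 2: r = 2·(1/2)^2 = 1/2).
r to a first cousin = 1/8 (first cousins share one grandparent pair — two paths of length 4: r = 2·(1/2)^4 = 1/8).
Summing one r·B term per recipient: 3·0.5·0.05 + 2·0.125·0.522 = 0.2055.
0.2055 > 0.08: the indirect benefit exceeds the cost.

Yes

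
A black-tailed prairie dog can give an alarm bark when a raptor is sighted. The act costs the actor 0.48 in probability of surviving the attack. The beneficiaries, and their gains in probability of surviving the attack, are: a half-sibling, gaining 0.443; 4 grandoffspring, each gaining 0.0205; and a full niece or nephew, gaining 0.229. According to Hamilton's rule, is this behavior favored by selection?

Hamilton's rule: the trait is favored when the sum of r·B over every recipient exceeds the actor's cost C.
r to a half-sibling = 1/4 (half-sibs share one parent — one path of length 2: r = (1/2)^2 = 1/4).
r to a grandoffspring = 1/4 (two parent–offspring links: r = (1/2)^2 = 1/4).
r to a full niece or nephew = 1/4 (full aunt/uncle↔niece/nephew: two paths of length 3 through the shared grandparent pair: r = 2·(1/2)^3 = 1/4).
Summing one r·B term per recipient: 1·0.25·0.443 + 4·0.25·0.0205 + 1·0.25·0.229 = 0.1885.
0.1885 < 0.48: the indirect benefit is less than the cost.

No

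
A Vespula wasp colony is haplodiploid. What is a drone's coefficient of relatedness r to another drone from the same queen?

0.5

Haploid brothers each carry a random half of the queen's diploid genome, so on average they share half: r = 1/2.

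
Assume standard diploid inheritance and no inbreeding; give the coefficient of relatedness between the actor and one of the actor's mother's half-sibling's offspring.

0.0625

Each parent–offspring link contributes a factor of 1/2, and independent paths through distinct common ancestors add.
Half first cousins share one grandparent — one path of length 4: r = (1/2)^4 = 1/16.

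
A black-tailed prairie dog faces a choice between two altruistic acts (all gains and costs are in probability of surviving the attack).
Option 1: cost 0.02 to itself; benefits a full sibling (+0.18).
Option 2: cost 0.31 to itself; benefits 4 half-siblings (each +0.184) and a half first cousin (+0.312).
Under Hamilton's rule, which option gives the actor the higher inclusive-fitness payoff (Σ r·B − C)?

Option 1: r to a full sibling = 0.5.
Option 1: Σ r·B − C = (1·0.5·0.18) − 0.02 = 0.07.
Option 2: r to a half-sibling = 0.25.
Option 2: r to a half first cousin = 0.0625.
Option 2: Σ r·B − C = (4·0.25·0.184 + 1·0.0625·0.312) − 0.31 = -0.1065.
Option 1 has the higher net inclusive-fitness payoff.

Option 1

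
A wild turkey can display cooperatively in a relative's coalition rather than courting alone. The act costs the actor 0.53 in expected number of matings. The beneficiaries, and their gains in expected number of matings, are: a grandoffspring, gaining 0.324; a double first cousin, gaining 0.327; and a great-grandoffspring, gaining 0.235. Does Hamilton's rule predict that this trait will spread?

Hamilton's rule: the trait is favored when the sum of r·B over every recipient exceeds the actor's cost C.
r to a grandoffspring = 0.25 (two parent–offspring links: r = (1/2)^2 = 1/4).
r to a double first cousin = 1/4 (double first cousins share both grandparent pairs — four paths of length 4: r = 4·(1/2)^4 = 1/4).
r to a great-grandoffspring = 0.125 (three parent–offspring links: r = (1/2)^3 = 1/8).
Summing one r·B term per recipient: 1·0.25·0.324 + 1·0.25·0.327 + 1·0.125·0.235 = 0.192125.
0.192125 < 0.53: the indirect benefit is less than the cost.

No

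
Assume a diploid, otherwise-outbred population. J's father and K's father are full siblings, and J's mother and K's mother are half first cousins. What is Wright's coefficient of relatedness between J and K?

0.140625

With two independent routes of shared ancestry, r is the sum of the two contributions.
J and K are related in two ways: first cousins through their fathers (r = 1/8) and half second cousins through their mothers (r = 1/64).
r = 1/8 + 1/64 = 9/64 = 0.140625.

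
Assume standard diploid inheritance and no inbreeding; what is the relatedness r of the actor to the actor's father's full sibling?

Each parent–offspring link contributes a factor of 1/2, and independent paths through distinct common ancestors add.
Full aunt/uncle↔niece/nephew: two paths of length 3 through the shared grandparent pair: r = 2·(1/2)^3 = 1/4.

0.25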